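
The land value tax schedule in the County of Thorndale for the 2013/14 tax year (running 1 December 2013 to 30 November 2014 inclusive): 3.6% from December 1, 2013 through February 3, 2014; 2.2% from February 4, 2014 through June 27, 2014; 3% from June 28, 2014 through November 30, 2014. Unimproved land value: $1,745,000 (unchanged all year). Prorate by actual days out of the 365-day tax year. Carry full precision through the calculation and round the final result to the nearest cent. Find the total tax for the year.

$48,707.01

December 1, 2013 – February 3, 2014: 65 days at 3.6% → $1,745,000 × 3.6% × 65/365 = $11,187.1233
February 4 – June 27, 2014: 144 days at 2.2% → $1,745,000 × 2.2% × 144/365 = $15,145.6438
June 28 – November 30, 2014: 156 days at 3% → $1,745,000 × 3% × 156/365 = $22,374.2466
Total = $48,707.0137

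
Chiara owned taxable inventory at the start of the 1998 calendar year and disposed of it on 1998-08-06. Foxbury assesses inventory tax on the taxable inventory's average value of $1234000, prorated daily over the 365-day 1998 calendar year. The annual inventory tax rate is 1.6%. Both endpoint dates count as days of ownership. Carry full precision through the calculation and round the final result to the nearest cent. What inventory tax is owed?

$11792.31

Days held (1998-01-01 to 1998-08-06): 218 out of 365
Tax = $1234000 × 1.6% × 218/365 = $11792.3068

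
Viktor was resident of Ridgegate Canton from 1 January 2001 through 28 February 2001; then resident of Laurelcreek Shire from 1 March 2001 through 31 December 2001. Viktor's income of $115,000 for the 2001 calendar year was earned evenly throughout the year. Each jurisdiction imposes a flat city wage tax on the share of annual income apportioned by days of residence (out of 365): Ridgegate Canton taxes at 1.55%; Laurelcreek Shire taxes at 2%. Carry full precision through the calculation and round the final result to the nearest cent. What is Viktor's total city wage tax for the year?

$2,216.35

Ridgegate Canton, 1 January – 28 February 2001: 59 days → $115,000 × 1.55% × 59/365 = $288.1301
Laurelcreek Shire, 1 March – 31 December 2001: 306 days → $115,000 × 2% × 306/365 = $1,928.2192
Total = $2,216.3493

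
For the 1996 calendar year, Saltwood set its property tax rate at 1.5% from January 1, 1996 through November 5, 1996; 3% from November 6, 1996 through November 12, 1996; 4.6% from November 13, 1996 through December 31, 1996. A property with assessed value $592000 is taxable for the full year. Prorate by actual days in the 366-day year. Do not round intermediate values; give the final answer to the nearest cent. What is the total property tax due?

January 1 – November 5, 1996: 310 days at 1.5% → $592000 × 1.5% × 310/366 = $7521.3115
November 6 – November 12, 1996: 7 days at 3% → $592000 × 3% × 7/366 = $339.6721
November 13 – December 31, 1996: 49 days at 4.6% → $592000 × 4.6% × 49/366 = $3645.8142
Total = $11506.7978

$11506.80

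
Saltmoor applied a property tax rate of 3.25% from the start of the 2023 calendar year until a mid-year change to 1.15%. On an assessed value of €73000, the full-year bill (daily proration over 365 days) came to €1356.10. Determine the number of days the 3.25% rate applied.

Let d = days at the first rate; then 365 − d days at the second rate.
€73000 × [3.25%·d + 1.15%·(365−d)] / 365 = €1356.10
Solving gives d = 123, so the new rate took effect on May 4, 2023.

123 days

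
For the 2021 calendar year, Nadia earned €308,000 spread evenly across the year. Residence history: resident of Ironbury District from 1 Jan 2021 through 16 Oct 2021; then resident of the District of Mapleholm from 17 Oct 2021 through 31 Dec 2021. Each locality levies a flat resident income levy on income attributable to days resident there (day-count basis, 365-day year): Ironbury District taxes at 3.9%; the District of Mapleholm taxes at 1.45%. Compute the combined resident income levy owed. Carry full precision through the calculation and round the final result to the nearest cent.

Ironbury District, 1 Jan – 16 Oct 2021: 289 days → €308,000 × 3.9% × 289/365 = €9,510.8712
The District of Mapleholm, 17 Oct – 31 Dec 2021: 76 days → €308,000 × 1.45% × 76/365 = €929.9068
Total = €10,440.7781

€10,440.78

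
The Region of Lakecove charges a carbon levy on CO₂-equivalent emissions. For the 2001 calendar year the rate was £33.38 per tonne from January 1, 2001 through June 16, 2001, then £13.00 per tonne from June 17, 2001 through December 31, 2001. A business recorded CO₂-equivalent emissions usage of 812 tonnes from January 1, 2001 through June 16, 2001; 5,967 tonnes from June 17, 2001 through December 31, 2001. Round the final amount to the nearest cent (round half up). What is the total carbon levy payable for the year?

£104675.56

January 1 – June 16, 2001: 812 tonnes at £33.38/tonne → £27104.56
June 17 – December 31, 2001: 5,967 tonnes at £13.00/tonne → £77571.00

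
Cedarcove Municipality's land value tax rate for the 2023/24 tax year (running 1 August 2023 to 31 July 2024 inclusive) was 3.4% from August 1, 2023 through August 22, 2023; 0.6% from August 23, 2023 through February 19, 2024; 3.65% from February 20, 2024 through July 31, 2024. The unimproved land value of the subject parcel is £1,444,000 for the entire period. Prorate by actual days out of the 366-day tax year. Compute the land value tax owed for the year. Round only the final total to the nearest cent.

August 1 – August 22, 2023: 22 days at 3.4% → £1,444,000 × 3.4% × 22/366 = £2,951.1257
August 23, 2023 – February 19, 2024: 181 days at 0.6% → £1,444,000 × 0.6% × 181/366 = £4,284.6557
February 20 – July 31, 2024: 163 days at 3.65% → £1,444,000 × 3.65% × 163/366 = £23,472.8907
Total = £30,708.6721

£30,708.67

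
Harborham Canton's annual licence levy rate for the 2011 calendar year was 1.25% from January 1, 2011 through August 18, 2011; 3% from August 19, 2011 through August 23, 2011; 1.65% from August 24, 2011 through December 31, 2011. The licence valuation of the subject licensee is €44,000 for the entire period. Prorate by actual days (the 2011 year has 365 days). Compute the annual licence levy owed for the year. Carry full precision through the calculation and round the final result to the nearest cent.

January 1 – August 18, 2011: 230 days at 1.25% → €44,000 × 1.25% × 230/365 = €346.5753
August 19 – August 23, 2011: 5 days at 3% → €44,000 × 3% × 5/365 = €18.0822
August 24 – December 31, 2011: 130 days at 1.65% → €44,000 × 1.65% × 130/365 = €258.5753
Total = €623.2329

€623.23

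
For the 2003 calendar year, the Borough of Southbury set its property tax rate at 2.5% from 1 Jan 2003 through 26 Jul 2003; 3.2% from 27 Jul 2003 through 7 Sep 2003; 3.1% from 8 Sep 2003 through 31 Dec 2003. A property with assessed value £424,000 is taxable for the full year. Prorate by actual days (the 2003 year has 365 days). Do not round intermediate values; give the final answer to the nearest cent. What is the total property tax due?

£11,751.19

1 Jan – 26 Jul 2003: 207 days at 2.5% → £424,000 × 2.5% × 207/365 = £6,011.5068
27 Jul – 7 Sep 2003: 43 days at 3.2% → £424,000 × 3.2% × 43/365 = £1,598.4219
8 Sep – 31 Dec 2003: 115 days at 3.1% → £424,000 × 3.1% × 115/365 = £4,141.2603
Total = £11,751.1890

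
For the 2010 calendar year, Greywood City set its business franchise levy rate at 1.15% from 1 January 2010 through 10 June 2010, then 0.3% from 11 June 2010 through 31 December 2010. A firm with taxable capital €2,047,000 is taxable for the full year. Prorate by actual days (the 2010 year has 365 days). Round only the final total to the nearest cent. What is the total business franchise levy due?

1 January – 10 June 2010: 161 days at 1.15% → €2,047,000 × 1.15% × 161/365 = €10,383.6178
11 June – 31 December 2010: 204 days at 0.3% → €2,047,000 × 0.3% × 204/365 = €3,432.2301
Total = €13,815.8479

€13,815.85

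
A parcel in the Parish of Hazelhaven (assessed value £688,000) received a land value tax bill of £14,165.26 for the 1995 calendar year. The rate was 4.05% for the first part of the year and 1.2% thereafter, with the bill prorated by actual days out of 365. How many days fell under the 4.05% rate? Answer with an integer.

110 days

Let d = days at the first rate; then 365 − d days at the second rate.
£688,000 × [4.05%·d + 1.2%·(365−d)] / 365 = £14,165.26
Solving gives d = 110, so the new rate took effect on April 21, 1995.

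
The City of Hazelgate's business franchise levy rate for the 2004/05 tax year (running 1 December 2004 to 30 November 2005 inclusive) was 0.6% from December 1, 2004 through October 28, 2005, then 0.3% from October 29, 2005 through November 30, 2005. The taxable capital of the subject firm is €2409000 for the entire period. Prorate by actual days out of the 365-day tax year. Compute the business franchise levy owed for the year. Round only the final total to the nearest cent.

December 1, 2004 – October 28, 2005: 332 days at 0.6% → €2409000 × 0.6% × 332/365 = €13147.2000
October 29 – November 30, 2005: 33 days at 0.3% → €2409000 × 0.3% × 33/365 = €653.4000
Total = €13800.6000

€13800.60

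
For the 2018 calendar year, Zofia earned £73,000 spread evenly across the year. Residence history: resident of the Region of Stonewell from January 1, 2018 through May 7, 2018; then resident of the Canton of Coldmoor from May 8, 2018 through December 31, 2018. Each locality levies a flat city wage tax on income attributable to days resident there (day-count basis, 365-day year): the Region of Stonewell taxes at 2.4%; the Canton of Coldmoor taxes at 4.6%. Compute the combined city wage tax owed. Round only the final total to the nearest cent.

£2,799.20

The Region of Stonewell, January 1 – May 7, 2018: 127 days → £73,000 × 2.4% × 127/365 = £609.6000
The Canton of Coldmoor, May 8 – December 31, 2018: 238 days → £73,000 × 4.6% × 238/365 = £2,189.6000
Total = £2,799.2000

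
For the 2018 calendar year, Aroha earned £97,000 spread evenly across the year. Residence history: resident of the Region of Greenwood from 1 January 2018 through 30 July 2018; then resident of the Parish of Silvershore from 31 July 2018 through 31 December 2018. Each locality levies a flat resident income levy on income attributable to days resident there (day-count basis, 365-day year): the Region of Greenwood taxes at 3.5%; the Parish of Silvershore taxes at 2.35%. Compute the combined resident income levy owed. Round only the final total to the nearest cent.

£2,924.35

The Region of Greenwood, 1 January – 30 July 2018: 211 days → £97,000 × 3.5% × 211/365 = £1,962.5890
The Parish of Silvershore, 31 July – 31 December 2018: 154 days → £97,000 × 2.35% × 154/365 = £961.7616
Total = £2,924.3507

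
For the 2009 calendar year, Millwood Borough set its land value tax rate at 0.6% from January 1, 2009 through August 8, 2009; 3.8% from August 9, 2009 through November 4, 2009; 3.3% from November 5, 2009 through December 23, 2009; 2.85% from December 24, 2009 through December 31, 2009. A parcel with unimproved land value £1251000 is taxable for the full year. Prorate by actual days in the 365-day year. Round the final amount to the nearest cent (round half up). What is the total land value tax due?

January 1 – August 8, 2009: 220 days at 0.6% → £1251000 × 0.6% × 220/365 = £4524.1644
August 9 – November 4, 2009: 88 days at 3.8% → £1251000 × 3.8% × 88/365 = £11461.2164
November 5 – December 23, 2009: 49 days at 3.3% → £1251000 × 3.3% × 49/365 = £5542.1014
December 24 – December 31, 2009: 8 days at 2.85% → £1251000 × 2.85% × 8/365 = £781.4466
Total = £22308.9288

£22308.93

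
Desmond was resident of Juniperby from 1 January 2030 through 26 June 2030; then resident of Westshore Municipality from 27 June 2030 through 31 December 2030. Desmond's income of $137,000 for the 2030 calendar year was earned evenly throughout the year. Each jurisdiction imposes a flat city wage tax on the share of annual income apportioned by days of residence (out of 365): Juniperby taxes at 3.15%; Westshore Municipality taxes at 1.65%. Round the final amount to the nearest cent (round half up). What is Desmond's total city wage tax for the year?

$3,257.03

Juniperby, 1 January – 26 June 2030: 177 days → $137,000 × 3.15% × 177/365 = $2,092.7219
Westshore Municipality, 27 June – 31 December 2030: 188 days → $137,000 × 1.65% × 188/365 = $1,164.3123
Total = $3,257.0342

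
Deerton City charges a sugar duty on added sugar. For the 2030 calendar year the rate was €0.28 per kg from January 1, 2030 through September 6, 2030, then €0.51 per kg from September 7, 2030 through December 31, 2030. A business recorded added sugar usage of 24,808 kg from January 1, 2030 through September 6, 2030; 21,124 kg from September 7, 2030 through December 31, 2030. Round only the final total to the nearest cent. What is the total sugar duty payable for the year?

€17719.48

January 1 – September 6, 2030: 24,808 kg at €0.28/kg → €6946.24
September 7 – December 31, 2030: 21,124 kg at €0.51/kg → €10773.24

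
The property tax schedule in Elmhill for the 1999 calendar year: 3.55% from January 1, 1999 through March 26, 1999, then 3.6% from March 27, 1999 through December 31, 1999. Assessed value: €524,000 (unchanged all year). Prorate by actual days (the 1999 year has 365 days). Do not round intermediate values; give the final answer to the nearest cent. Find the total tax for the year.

€18,802.99

January 1 – March 26, 1999: 85 days at 3.55% → €524,000 × 3.55% × 85/365 = €4,331.9726
March 27 – December 31, 1999: 280 days at 3.6% → €524,000 × 3.6% × 280/365 = €14,471.0137
Total = €18,802.9863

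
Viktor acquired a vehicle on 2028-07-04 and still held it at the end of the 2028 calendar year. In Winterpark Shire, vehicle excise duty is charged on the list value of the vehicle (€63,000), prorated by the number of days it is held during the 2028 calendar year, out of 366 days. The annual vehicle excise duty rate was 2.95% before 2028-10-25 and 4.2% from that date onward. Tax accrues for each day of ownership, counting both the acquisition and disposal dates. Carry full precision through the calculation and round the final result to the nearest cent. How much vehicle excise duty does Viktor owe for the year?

€1,065.41

2028-07-04 to 2028-10-24: 113 days at 2.95% → €63,000 × 2.95% × 113/366 = €573.7992
2028-10-25 to 2028-12-31: 68 days at 4.2% → €63,000 × 4.2% × 68/366 = €491.6066
Total = €1,065.4057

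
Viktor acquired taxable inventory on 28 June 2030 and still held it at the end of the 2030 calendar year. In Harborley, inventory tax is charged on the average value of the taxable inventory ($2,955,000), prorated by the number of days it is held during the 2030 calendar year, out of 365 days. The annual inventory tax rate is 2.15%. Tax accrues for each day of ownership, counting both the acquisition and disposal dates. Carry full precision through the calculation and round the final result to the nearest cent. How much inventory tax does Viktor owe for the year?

Days held (28 June – 31 December 2030): 187 out of 365
Tax = $2,955,000 × 2.15% × 187/365 = $32,549.5274

$32,549.53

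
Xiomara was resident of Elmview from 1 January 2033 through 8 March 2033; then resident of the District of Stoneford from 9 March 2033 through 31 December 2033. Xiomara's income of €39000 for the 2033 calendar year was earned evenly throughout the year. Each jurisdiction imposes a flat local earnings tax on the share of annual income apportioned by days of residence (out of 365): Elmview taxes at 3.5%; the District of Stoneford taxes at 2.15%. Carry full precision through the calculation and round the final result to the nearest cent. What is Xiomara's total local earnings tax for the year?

Elmview, 1 January – 8 March 2033: 67 days → €39000 × 3.5% × 67/365 = €250.5616
The District of Stoneford, 9 March – 31 December 2033: 298 days → €39000 × 2.15% × 298/365 = €684.5836
Total = €935.1452

€935.15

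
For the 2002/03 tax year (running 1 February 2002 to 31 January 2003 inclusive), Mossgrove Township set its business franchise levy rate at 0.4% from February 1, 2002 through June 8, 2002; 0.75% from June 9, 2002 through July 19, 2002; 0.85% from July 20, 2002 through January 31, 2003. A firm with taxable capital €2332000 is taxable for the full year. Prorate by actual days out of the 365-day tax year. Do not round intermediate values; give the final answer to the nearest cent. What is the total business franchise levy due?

February 1 – June 8, 2002: 128 days at 0.4% → €2332000 × 0.4% × 128/365 = €3271.1890
June 9 – July 19, 2002: 41 days at 0.75% → €2332000 × 0.75% × 41/365 = €1964.6301
July 20, 2002 – January 31, 2003: 196 days at 0.85% → €2332000 × 0.85% × 196/365 = €10644.1425
Total = €15879.9616

€15879.96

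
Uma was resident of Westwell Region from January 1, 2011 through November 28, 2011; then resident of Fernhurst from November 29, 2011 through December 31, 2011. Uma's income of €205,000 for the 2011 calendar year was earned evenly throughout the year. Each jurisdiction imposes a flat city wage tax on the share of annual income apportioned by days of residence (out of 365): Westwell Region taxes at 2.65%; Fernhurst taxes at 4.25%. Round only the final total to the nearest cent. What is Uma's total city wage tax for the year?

Westwell Region, January 1 – November 28, 2011: 332 days → €205,000 × 2.65% × 332/365 = €4,941.3425
Fernhurst, November 29 – December 31, 2011: 33 days → €205,000 × 4.25% × 33/365 = €787.7055
Total = €5,729.0479

€5,729.05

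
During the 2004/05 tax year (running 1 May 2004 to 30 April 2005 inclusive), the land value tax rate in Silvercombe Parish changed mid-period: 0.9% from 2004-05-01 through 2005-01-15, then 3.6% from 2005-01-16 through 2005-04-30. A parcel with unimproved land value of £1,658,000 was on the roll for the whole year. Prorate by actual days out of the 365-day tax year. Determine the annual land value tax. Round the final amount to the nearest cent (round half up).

2004-05-01 to 2005-01-15: 260 days at 0.9% → £1,658,000 × 0.9% × 260/365 = £10,629.3699
2005-01-16 to 2005-04-30: 105 days at 3.6% → £1,658,000 × 3.6% × 105/365 = £17,170.5205
Total = £27,799.8904

£27,799.89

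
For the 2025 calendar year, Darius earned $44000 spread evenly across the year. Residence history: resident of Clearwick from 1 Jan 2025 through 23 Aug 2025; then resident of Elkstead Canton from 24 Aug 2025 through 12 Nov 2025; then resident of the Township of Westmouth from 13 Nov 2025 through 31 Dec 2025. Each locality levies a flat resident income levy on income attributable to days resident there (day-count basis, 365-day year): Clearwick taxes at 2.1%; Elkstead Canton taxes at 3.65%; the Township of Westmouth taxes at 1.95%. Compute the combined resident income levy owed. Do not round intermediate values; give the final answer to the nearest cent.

Clearwick, 1 Jan – 23 Aug 2025: 235 days → $44000 × 2.1% × 235/365 = $594.9041
Elkstead Canton, 24 Aug – 12 Nov 2025: 81 days → $44000 × 3.65% × 81/365 = $356.4000
The Township of Westmouth, 13 Nov – 31 Dec 2025: 49 days → $44000 × 1.95% × 49/365 = $115.1836
Total = $1066.4877

$1066.49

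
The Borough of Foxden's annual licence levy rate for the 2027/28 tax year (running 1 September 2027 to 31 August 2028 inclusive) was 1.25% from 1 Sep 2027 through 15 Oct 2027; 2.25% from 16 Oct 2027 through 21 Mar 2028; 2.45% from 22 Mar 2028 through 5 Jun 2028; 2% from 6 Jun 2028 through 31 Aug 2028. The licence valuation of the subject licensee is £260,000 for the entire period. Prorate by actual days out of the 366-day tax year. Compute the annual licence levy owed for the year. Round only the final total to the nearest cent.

1 Sep – 15 Oct 2027: 45 days at 1.25% → £260,000 × 1.25% × 45/366 = £399.5902
16 Oct 2027 – 21 Mar 2028: 158 days at 2.25% → £260,000 × 2.25% × 158/366 = £2,525.4098
22 Mar – 5 Jun 2028: 76 days at 2.45% → £260,000 × 2.45% × 76/366 = £1,322.7322
6 Jun – 31 Aug 2028: 87 days at 2% → £260,000 × 2% × 87/366 = £1,236.0656
Total = £5,483.7978

£5,483.80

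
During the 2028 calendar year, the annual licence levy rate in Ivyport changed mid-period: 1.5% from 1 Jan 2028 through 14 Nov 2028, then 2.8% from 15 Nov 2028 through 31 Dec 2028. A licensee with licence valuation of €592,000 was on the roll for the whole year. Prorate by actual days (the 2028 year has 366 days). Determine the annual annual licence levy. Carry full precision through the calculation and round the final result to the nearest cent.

€9,868.28

1 Jan – 14 Nov 2028: 319 days at 1.5% → €592,000 × 1.5% × 319/366 = €7,739.6721
15 Nov – 31 Dec 2028: 47 days at 2.8% → €592,000 × 2.8% × 47/366 = €2,128.6120
Total = €9,868.2842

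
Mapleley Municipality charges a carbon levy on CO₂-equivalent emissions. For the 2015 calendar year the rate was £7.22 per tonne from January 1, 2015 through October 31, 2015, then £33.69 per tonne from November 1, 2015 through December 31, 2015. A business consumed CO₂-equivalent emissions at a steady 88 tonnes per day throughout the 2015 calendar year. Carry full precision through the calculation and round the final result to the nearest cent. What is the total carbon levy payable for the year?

£373997.36

January 1 – October 31, 2015: 304 days × 88 tonnes/day = 26,752 tonnes at £7.22/tonne → £193149.44
November 1 – December 31, 2015: 61 days × 88 tonnes/day = 5,368 tonnes at £33.69/tonne → £180847.92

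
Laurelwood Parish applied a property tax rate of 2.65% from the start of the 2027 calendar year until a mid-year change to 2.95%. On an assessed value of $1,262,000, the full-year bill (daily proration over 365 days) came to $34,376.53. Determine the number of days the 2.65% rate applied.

Let d = days at the first rate; then 365 − d days at the second rate.
$1,262,000 × [2.65%·d + 2.95%·(365−d)] / 365 = $34,376.53
Solving gives d = 275, so the new rate took effect on 3 Oct 2027.

275 days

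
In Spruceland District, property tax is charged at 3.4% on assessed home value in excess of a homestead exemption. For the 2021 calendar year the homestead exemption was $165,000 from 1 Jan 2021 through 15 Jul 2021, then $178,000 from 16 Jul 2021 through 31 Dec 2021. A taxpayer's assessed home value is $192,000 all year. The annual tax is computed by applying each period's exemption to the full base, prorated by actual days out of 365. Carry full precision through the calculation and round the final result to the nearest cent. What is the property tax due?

$713.35

1 Jan – 15 Jul 2021: 196 days, exemption $165,000 → ($192,000 − $165,000) × 3.4% × 196/365 = $492.9534
16 Jul – 31 Dec 2021: 169 days, exemption $178,000 → ($192,000 − $178,000) × 3.4% × 169/365 = $220.3945
Total = $713.3479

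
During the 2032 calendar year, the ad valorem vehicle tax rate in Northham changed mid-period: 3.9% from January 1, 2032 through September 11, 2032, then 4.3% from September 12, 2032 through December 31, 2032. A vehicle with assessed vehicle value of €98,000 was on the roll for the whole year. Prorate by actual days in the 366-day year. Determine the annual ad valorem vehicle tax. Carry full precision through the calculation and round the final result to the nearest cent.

€3,940.89

January 1 – September 11, 2032: 255 days at 3.9% → €98,000 × 3.9% × 255/366 = €2,662.8689
September 12 – December 31, 2032: 111 days at 4.3% → €98,000 × 4.3% × 111/366 = €1,278.0164
Total = €3,940.8852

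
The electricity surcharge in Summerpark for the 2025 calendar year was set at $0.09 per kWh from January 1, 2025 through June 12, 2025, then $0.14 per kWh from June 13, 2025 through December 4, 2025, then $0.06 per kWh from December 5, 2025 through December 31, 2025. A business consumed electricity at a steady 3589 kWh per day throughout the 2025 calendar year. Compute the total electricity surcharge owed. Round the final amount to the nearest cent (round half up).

$146,395.31

January 1 – June 12, 2025: 163 days × 3589 kWh/day = 585,007 kWh at $0.09/kWh → $52,650.63
June 13 – December 4, 2025: 175 days × 3589 kWh/day = 628,075 kWh at $0.14/kWh → $87,930.50
December 5 – December 31, 2025: 27 days × 3589 kWh/day = 96,903 kWh at $0.06/kWh → $5,814.18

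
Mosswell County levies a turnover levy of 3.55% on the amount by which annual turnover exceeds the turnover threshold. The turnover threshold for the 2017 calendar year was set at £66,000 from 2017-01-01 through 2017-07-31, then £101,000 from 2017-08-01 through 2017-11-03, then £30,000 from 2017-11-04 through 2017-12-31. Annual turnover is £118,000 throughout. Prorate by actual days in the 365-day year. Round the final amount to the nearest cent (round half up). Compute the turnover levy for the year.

£1,725.69

2017-01-01 to 2017-07-31: 212 days, exemption £66,000 → (£118,000 − £66,000) × 3.55% × 212/365 = £1,072.1973
2017-08-01 to 2017-11-03: 95 days, exemption £101,000 → (£118,000 − £101,000) × 3.55% × 95/365 = £157.0753
2017-11-04 to 2017-12-31: 58 days, exemption £30,000 → (£118,000 − £30,000) × 3.55% × 58/365 = £496.4164
Total = £1,725.6890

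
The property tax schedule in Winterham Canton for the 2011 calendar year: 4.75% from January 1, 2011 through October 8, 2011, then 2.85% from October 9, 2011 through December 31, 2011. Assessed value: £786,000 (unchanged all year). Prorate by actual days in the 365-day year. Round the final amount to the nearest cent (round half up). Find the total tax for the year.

£33,898.13

January 1 – October 8, 2011: 281 days at 4.75% → £786,000 × 4.75% × 281/365 = £28,742.8356
October 9 – December 31, 2011: 84 days at 2.85% → £786,000 × 2.85% × 84/365 = £5,155.2986
Total = £33,898.1342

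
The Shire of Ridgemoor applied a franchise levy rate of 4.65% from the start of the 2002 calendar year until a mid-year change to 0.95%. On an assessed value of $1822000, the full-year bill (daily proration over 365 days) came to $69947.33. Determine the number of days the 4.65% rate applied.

Let d = days at the first rate; then 365 − d days at the second rate.
$1822000 × [4.65%·d + 0.95%·(365−d)] / 365 = $69947.33
Solving gives d = 285, so the new rate took effect on 13 October 2002.

285 days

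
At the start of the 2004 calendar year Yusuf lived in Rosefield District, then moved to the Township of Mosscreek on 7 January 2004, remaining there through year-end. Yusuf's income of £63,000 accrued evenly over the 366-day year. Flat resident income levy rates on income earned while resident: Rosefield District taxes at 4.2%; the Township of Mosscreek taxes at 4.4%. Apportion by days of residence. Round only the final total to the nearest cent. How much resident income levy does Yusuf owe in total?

Rosefield District, 1 January – 6 January 2004: 6 days → £63,000 × 4.2% × 6/366 = £43.3770
The Township of Mosscreek, 7 January – 31 December 2004: 360 days → £63,000 × 4.4% × 360/366 = £2,726.5574
Total = £2,769.9344

£2,769.93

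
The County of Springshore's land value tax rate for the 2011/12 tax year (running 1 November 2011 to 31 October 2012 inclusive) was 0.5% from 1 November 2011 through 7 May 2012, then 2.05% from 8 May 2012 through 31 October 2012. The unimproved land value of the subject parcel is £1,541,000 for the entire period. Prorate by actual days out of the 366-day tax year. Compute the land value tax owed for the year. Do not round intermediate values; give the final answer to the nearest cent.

£19,256.18

1 November 2011 – 7 May 2012: 189 days at 0.5% → £1,541,000 × 0.5% × 189/366 = £3,978.8115
8 May – 31 October 2012: 177 days at 2.05% → £1,541,000 × 2.05% × 177/366 = £15,277.3730
Total = £19,256.1844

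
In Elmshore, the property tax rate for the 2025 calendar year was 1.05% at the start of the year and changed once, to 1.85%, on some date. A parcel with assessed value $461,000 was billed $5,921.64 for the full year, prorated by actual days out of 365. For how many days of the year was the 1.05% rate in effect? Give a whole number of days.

258 days

Let d = days at the first rate; then 365 − d days at the second rate.
$461,000 × [1.05%·d + 1.85%·(365−d)] / 365 = $5,921.64
Solving gives d = 258, so the new rate took effect on 16 September 2025.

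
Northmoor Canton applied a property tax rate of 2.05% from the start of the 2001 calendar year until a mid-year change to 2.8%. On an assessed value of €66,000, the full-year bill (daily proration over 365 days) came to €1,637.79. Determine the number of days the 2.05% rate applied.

155 days

Let d = days at the first rate; then 365 − d days at the second rate.
€66,000 × [2.05%·d + 2.8%·(365−d)] / 365 = €1,637.79
Solving gives d = 155, so the new rate took effect on June 5, 2001.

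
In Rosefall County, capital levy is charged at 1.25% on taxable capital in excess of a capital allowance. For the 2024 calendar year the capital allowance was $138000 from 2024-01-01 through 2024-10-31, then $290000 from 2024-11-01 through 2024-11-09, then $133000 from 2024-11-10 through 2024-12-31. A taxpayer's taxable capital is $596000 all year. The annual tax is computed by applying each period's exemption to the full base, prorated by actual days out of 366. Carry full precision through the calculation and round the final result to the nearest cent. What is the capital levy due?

2024-01-01 to 2024-10-31: 305 days, exemption $138000 → ($596000 − $138000) × 1.25% × 305/366 = $4770.8333
2024-11-01 to 2024-11-09: 9 days, exemption $290000 → ($596000 − $290000) × 1.25% × 9/366 = $94.0574
2024-11-10 to 2024-12-31: 52 days, exemption $133000 → ($596000 − $133000) × 1.25% × 52/366 = $822.2678
Total = $5687.1585

$5687.16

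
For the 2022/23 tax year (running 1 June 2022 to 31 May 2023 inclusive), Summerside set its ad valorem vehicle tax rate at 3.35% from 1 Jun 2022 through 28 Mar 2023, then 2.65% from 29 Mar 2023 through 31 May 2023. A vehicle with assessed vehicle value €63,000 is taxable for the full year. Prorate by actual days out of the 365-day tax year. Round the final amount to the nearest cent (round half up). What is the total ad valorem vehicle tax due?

€2,033.17

1 Jun 2022 – 28 Mar 2023: 301 days at 3.35% → €63,000 × 3.35% × 301/365 = €1,740.4397
29 Mar – 31 May 2023: 64 days at 2.65% → €63,000 × 2.65% × 64/365 = €292.7342
Total = €2,033.1740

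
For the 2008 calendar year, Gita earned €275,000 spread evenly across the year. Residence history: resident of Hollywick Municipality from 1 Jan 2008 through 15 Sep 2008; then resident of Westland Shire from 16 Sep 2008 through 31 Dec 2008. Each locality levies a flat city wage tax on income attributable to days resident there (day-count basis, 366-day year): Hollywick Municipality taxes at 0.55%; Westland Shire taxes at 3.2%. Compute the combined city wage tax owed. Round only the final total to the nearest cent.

Hollywick Municipality, 1 Jan – 15 Sep 2008: 259 days → €275,000 × 0.55% × 259/366 = €1,070.3210
Westland Shire, 16 Sep – 31 Dec 2008: 107 days → €275,000 × 3.2% × 107/366 = €2,572.6776
Total = €3,642.9986

€3,643.00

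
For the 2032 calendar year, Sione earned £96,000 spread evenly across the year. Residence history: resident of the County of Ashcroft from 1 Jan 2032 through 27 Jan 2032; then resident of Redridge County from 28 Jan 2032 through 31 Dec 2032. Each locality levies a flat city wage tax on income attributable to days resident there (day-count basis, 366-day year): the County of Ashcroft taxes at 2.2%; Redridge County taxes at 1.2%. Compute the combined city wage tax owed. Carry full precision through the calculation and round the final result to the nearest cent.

£1,222.82

The County of Ashcroft, 1 Jan – 27 Jan 2032: 27 days → £96,000 × 2.2% × 27/366 = £155.8033
Redridge County, 28 Jan – 31 Dec 2032: 339 days → £96,000 × 1.2% × 339/366 = £1,067.0164
Total = £1,222.8197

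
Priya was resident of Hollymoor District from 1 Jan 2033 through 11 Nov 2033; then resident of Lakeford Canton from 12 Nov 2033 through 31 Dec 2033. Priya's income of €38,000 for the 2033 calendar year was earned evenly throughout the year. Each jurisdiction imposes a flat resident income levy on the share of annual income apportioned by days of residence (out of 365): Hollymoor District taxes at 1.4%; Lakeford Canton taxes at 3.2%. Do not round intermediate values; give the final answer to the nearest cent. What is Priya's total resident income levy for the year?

€625.70

Hollymoor District, 1 Jan – 11 Nov 2033: 315 days → €38,000 × 1.4% × 315/365 = €459.1233
Lakeford Canton, 12 Nov – 31 Dec 2033: 50 days → €38,000 × 3.2% × 50/365 = €166.5753
Total = €625.6986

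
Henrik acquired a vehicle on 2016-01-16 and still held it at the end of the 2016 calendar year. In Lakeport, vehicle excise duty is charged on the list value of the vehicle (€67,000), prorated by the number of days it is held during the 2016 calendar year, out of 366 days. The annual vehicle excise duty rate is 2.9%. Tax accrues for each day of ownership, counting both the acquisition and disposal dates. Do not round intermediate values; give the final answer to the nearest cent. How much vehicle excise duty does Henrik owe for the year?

Days held (2016-01-16 to 2016-12-31): 351 out of 366
Tax = €67,000 × 2.9% × 351/366 = €1,863.3689

€1,863.37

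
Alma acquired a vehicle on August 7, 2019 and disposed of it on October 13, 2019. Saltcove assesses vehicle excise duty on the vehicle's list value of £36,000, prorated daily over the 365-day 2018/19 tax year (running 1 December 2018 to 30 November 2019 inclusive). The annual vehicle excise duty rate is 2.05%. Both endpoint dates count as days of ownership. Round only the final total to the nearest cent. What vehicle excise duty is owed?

£137.49

Days held (August 7 – October 13, 2019): 68 out of 365
Tax = £36,000 × 2.05% × 68/365 = £137.4904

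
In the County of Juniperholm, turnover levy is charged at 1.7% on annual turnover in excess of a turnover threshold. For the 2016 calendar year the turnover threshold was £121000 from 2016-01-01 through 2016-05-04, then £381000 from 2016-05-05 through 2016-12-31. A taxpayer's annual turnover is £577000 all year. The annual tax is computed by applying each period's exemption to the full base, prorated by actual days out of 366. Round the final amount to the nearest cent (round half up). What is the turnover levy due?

2016-01-01 to 2016-05-04: 125 days, exemption £121000 → (£577000 − £121000) × 1.7% × 125/366 = £2647.5410
2016-05-05 to 2016-12-31: 241 days, exemption £381000 → (£577000 − £381000) × 1.7% × 241/366 = £2194.0219
Total = £4841.5628

£4841.56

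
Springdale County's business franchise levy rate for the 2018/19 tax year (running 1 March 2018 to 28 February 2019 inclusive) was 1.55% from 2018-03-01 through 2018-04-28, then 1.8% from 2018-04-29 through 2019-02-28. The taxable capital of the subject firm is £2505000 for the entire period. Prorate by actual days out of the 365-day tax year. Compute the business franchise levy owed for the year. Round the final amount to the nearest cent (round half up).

£44077.71

2018-03-01 to 2018-04-28: 59 days at 1.55% → £2505000 × 1.55% × 59/365 = £6276.2260
2018-04-29 to 2019-02-28: 306 days at 1.8% → £2505000 × 1.8% × 306/365 = £37801.4795
Total = £44077.7055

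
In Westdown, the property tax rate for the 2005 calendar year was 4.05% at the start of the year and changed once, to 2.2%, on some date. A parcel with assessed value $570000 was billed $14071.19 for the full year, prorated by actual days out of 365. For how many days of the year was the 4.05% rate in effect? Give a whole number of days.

53 days

Let d = days at the first rate; then 365 − d days at the second rate.
$570000 × [4.05%·d + 2.2%·(365−d)] / 365 = $14071.19
Solving gives d = 53, so the new rate took effect on 23 February 2005.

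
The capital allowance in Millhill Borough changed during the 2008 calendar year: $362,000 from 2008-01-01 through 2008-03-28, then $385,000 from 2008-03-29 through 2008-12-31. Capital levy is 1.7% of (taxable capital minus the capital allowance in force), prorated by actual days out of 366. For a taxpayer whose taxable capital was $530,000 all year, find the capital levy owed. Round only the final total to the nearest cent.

2008-01-01 to 2008-03-28: 88 days, exemption $362,000 → ($530,000 − $362,000) × 1.7% × 88/366 = $686.6885
2008-03-29 to 2008-12-31: 278 days, exemption $385,000 → ($530,000 − $385,000) × 1.7% × 278/366 = $1,872.3224
Total = $2,559.0109

$2,559.01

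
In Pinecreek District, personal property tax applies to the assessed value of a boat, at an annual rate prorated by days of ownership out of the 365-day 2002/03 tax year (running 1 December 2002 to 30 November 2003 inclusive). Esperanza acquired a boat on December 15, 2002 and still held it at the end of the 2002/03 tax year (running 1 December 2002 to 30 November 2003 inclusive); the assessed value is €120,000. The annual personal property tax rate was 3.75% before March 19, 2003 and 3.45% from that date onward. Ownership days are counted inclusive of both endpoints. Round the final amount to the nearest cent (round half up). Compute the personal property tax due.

€4,073.92

December 15, 2002 – March 18, 2003: 94 days at 3.75% → €120,000 × 3.75% × 94/365 = €1,158.9041
March 19 – November 30, 2003: 257 days at 3.45% → €120,000 × 3.45% × 257/365 = €2,915.0137
Total = €4,073.9178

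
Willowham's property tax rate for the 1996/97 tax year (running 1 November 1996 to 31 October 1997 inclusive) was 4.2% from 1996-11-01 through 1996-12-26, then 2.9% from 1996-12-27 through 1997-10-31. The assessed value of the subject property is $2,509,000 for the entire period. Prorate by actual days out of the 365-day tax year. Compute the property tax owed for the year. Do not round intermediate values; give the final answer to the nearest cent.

$77,765.25

1996-11-01 to 1996-12-26: 56 days at 4.2% → $2,509,000 × 4.2% × 56/365 = $16,167.5836
1996-12-27 to 1997-10-31: 309 days at 2.9% → $2,509,000 × 2.9% × 309/365 = $61,597.6685
Total = $77,765.2521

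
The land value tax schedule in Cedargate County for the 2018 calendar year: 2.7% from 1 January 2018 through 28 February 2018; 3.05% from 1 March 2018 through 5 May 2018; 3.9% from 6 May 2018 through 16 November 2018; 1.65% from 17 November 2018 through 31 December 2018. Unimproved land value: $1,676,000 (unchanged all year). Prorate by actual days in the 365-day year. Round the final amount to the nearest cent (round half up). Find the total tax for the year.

1 January – 28 February 2018: 59 days at 2.7% → $1,676,000 × 2.7% × 59/365 = $7,314.7068
1 March – 5 May 2018: 66 days at 3.05% → $1,676,000 × 3.05% × 66/365 = $9,243.2548
6 May – 16 November 2018: 195 days at 3.9% → $1,676,000 × 3.9% × 195/365 = $34,920.4932
17 November – 31 December 2018: 45 days at 1.65% → $1,676,000 × 1.65% × 45/365 = $3,409.3973
Total = $54,887.8521

$54,887.85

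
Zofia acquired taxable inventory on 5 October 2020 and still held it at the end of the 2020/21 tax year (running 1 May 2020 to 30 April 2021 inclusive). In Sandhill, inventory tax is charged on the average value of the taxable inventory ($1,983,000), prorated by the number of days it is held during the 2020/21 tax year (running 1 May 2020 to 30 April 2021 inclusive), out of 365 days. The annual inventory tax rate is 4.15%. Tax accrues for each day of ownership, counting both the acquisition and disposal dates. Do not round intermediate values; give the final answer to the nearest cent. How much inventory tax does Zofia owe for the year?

$46,896.59

Days held (5 October 2020 – 30 April 2021): 208 out of 365
Tax = $1,983,000 × 4.15% × 208/365 = $46,896.5918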